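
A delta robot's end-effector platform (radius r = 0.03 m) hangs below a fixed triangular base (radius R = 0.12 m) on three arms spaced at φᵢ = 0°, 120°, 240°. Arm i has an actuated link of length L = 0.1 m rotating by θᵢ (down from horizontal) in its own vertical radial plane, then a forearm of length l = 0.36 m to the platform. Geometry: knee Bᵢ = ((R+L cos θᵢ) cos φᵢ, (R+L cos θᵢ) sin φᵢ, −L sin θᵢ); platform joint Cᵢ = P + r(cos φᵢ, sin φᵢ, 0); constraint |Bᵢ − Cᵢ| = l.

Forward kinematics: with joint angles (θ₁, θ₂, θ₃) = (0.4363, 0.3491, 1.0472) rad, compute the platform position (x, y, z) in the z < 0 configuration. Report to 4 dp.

(0.0377, 0.0846, -0.3616)

arm 1 at φ=0.0°: e+L cos θ1 = 0.1806;  S1 = (0.1806, 0.0000, -0.0423)
S2 = (0.1840·cos120.0°, 0.1840·sin120.0°, -0.0342) = (-0.0920, 0.1593, -0.0342)
φ3=240.0°: virtual centre (-0.0700, -0.1212, -0.0866), radius l
subtract pairs → two planes through P
plane₁₂: -0.5452x+0.3186y+0.0161z = 0.0006
det = 0.2919;  x = 0.0075+-0.0834z,  y = 0.0147+-0.1933z
quadratic in z: (1.0443)z²+(0.1077)z+(-0.0976)=0, √Δ=0.6476 → z ∈ {-0.3616, 0.2585}; z = -0.3616 (taking z<0)
x = 0.0377, y = 0.0846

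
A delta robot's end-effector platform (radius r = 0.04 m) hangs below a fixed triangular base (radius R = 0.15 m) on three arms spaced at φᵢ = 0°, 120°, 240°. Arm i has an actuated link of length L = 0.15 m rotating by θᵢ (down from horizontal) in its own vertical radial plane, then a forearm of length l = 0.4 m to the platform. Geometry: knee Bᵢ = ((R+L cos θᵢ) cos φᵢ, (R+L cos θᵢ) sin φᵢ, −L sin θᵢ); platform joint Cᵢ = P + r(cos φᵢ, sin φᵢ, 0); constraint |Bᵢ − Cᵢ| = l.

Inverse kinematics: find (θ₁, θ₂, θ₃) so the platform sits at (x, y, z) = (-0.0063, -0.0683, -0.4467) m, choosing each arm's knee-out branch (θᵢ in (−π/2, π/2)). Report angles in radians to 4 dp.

arm 1 (φ=0.0°): x'=-0.0063, y'=-0.0683
  A=0.1163, B=-0.4467, C=(l²−L²−A²−y'²−z²)/(2L)=-0.2674
  √(A²+B²)=0.4616;  θ1 = -1.3161+2.1888 ≈ 0.8727
φ2=120.0° → target in arm frame (-0.0560, 0.0396)
  e−x'=0.1660;  (l²−L²−(e−x')²−y'²−z²)/2L = -0.3039
  θ2 = atan2(B,A) + arccos(C/0.4765) = 1.0473
rotate P by −φ3: (0.0623, 0.0287, -0.4467)
  e−x'=0.0477;  (l²−L²−(e−x')²−y'²−z²)/2L = -0.2171
  √(A²+B²)=0.4492;  θ3 = -1.4644+2.0753 ≈ 0.6108

θ₁ = 0.8727, θ₂ = 1.0473, θ₃ = 0.6108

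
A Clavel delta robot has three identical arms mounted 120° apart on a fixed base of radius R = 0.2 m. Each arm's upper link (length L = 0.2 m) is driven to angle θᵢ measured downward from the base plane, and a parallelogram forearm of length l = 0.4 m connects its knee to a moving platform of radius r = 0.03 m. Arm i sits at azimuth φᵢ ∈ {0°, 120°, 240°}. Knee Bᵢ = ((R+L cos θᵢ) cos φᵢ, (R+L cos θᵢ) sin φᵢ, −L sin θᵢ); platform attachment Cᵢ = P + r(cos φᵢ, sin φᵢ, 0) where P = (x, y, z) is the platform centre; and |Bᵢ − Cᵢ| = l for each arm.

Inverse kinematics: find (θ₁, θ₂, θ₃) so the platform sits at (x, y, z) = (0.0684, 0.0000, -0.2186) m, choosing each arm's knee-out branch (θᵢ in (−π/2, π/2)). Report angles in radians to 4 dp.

θ₁ = -0.2619, θ₂ = 0.5237, θ₃ = 0.5237

arm 1 (φ=0.0°): x'=0.0684, y'=0.0000
  A cos θ + B sin θ = C:  0.1016·cos θ + -0.2186·sin θ = 0.1547
  γ=atan2(-0.2186,0.1016)=-1.1357;  ψ=arccos(0.6419)=0.8739;  θ1=γ+ψ≈-0.2619
arm 2 (φ=120.0°): x'=-0.0342, y'=-0.0592
  A=0.2042, B=-0.2186, C=(l²−L²−A²−y'²−z²)/(2L)=0.0675
  θ2 = atan2(B,A) + arccos(C/0.2991) = 0.5237
arm 3 (φ=240.0°): x'=-0.0342, y'=0.0592
  A=0.2042, B=-0.2186, C=(l²−L²−A²−y'²−z²)/(2L)=0.0675
  θ3 = atan2(B,A) + arccos(C/0.2991) = 0.5237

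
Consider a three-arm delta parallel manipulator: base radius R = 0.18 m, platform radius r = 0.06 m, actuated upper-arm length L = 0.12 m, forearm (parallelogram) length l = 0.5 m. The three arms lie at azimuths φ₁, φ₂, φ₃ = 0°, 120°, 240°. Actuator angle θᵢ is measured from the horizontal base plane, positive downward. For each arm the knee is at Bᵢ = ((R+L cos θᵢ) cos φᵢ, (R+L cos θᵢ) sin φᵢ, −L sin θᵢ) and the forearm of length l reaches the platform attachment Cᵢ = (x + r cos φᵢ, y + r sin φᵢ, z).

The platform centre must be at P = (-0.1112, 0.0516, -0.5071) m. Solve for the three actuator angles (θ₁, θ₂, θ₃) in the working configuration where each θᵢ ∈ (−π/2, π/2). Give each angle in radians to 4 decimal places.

rotate P by −φ1: (-0.1112, 0.0516, -0.5071)
  A=0.2312, B=-0.5071, C=(l²−L²−A²−y'²−z²)/(2L)=-0.3236
  θ1 = atan2(B,A) + arccos(C/0.5573) = 1.0473
φ2=120.0° → target in arm frame (0.1003, 0.0705)
  A cos θ + B sin θ = C:  0.0197·cos θ + -0.5071·sin θ = -0.1121
  θ2 = atan2(B,A) + arccos(C/0.5075) = 0.2616
rotate P by −φ3: (0.0109, -0.1221, -0.5071)
  A cos θ + B sin θ = C:  0.1091·cos θ + -0.5071·sin θ = -0.2015
  γ=atan2(-0.5071,0.1091)=-1.3589;  ψ=arccos(-0.3885)=1.9698;  θ3=γ+ψ≈0.6109

θ₁ = 1.0473, θ₂ = 0.2616, θ₃ = 0.6109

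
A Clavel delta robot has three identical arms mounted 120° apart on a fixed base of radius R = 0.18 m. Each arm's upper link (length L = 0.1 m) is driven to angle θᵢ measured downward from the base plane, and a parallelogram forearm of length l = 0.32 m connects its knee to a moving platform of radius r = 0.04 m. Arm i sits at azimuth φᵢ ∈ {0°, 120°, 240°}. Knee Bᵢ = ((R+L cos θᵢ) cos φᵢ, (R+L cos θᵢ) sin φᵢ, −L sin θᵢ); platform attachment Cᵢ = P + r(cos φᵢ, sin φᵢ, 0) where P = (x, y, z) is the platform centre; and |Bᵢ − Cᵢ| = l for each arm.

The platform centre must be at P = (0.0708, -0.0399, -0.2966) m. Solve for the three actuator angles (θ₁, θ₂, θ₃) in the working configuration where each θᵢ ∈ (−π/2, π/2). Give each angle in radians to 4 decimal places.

θ₁ = 0.2613, θ₂ = 1.2214, θ₃ = 0.7852

φ1=0.0° → target in arm frame (0.0708, -0.0399)
  e−x'=0.0692;  (l²−L²−(e−x')²−y'²−z²)/2L = -0.0098
  √(A²+B²)=0.3046;  θ1 = -1.3416+1.6029 ≈ 0.2613
rotate P by −φ2: (-0.0700, -0.0414, -0.2966)
  e−x'=0.2100;  (l²−L²−(e−x')²−y'²−z²)/2L = -0.2068
  √(A²+B²)=0.3634;  θ2 = -0.9548+2.1762 ≈ 1.2214
φ3=240.0° → target in arm frame (-0.0008, 0.0813)
  A=0.1408, B=-0.2966, C=(l²−L²−A²−y'²−z²)/(2L)=-0.1101
  √(A²+B²)=0.3283;  θ3 = -1.1275+1.9126 ≈ 0.7852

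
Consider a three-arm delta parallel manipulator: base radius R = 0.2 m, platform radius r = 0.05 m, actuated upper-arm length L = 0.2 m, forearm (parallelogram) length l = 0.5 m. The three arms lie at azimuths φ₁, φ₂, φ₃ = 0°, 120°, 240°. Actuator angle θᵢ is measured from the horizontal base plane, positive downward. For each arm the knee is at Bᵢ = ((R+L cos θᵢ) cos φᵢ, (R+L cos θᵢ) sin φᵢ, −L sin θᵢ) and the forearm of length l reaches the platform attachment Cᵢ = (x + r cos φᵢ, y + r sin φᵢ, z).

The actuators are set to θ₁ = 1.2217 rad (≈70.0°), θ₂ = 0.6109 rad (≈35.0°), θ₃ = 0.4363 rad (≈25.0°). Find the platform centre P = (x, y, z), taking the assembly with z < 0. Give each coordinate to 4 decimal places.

arm 1 at φ=0.0°: e+L cos θ1 = 0.2184;  O1 = (0.2184, 0.0000, -0.1879)
O2 = (0.3138·cos120.0°, 0.3138·sin120.0°, -0.1147) = (-0.1569, 0.2718, -0.1147)
O3 = (0.3313·cos240.0°, 0.3313·sin240.0°, -0.0845) = (-0.1656, -0.2869, -0.0845)
subtract pairs → two planes through P
[-0.7506 0.5436 0.1464]·P = 0.0286;  [-0.7681 -0.5738 0.2068]·P = 0.0339
det = 0.8482;  x = -0.0411+0.2316z,  y = -0.0040+0.0504z
into |P−O₁|² = l²: 1.0562z² + 0.2553z + -0.1473 = 0;  Δ = 0.6876;  z = -0.5134 or 0.2717 → z<0 root = -0.5134
x = -0.1600, y = -0.0299

(-0.1600, -0.0299, -0.5134)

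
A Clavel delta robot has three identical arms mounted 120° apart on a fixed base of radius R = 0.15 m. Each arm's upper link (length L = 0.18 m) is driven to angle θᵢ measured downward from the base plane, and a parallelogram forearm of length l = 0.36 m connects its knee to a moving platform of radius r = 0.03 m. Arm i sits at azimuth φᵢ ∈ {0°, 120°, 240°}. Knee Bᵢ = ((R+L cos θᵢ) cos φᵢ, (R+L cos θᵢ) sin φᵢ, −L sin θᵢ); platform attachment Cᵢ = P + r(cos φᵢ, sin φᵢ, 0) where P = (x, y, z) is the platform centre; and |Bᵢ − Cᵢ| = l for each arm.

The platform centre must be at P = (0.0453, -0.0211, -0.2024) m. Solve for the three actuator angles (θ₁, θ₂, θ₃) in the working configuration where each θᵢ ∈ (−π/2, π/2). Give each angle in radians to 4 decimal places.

φ1=0.0° → target in arm frame (0.0453, -0.0211)
  e−x'=0.0747;  (l²−L²−(e−x')²−y'²−z²)/2L = 0.1395
  √(A²+B²)=0.2157;  θ1 = -1.2172+0.8679 ≈ -0.3494
arm 2 (φ=120.0°): x'=-0.0409, y'=-0.0287
  e−x'=0.1609;  (l²−L²−(e−x')²−y'²−z²)/2L = 0.0820
  θ2 = atan2(B,A) + arccos(C/0.2586) = 0.3491
arm 3 (φ=240.0°): x'=-0.0044, y'=0.0498
  A cos θ + B sin θ = C:  0.1244·cos θ + -0.2024·sin θ = 0.1064
  θ3 = atan2(B,A) + arccos(C/0.2376) = 0.0869

θ₁ = -0.3494, θ₂ = 0.3491, θ₃ = 0.0869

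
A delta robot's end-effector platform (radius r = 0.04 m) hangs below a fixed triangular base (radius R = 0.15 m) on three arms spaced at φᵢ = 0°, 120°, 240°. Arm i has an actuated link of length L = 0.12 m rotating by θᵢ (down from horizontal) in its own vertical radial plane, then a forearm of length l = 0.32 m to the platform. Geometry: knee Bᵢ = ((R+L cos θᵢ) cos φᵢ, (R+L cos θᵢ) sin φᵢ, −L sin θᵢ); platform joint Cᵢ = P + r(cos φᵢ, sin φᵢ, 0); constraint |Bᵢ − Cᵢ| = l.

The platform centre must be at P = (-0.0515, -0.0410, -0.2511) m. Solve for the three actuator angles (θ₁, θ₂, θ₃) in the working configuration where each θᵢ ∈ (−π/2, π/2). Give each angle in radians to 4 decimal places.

θ₁ = 0.6108, θ₂ = 0.3495, θ₃ = -0.1747

φ1=0.0° → target in arm frame (-0.0515, -0.0410)
  e−x'=0.1615;  (l²−L²−(e−x')²−y'²−z²)/2L = -0.0117
  θ1 = atan2(B,A) + arccos(C/0.2986) = 0.6108
rotate P by −φ2: (-0.0098, 0.0651, -0.2511)
  e−x'=0.1198;  (l²−L²−(e−x')²−y'²−z²)/2L = 0.0265
  √(A²+B²)=0.2782;  θ2 = -1.1258+1.4753 ≈ 0.3495
arm 3 (φ=240.0°): x'=0.0613, y'=-0.0241
  A cos θ + B sin θ = C:  0.0487·cos θ + -0.2511·sin θ = 0.0916
  √(A²+B²)=0.2558;  θ3 = -1.3791+1.2044 ≈ -0.1747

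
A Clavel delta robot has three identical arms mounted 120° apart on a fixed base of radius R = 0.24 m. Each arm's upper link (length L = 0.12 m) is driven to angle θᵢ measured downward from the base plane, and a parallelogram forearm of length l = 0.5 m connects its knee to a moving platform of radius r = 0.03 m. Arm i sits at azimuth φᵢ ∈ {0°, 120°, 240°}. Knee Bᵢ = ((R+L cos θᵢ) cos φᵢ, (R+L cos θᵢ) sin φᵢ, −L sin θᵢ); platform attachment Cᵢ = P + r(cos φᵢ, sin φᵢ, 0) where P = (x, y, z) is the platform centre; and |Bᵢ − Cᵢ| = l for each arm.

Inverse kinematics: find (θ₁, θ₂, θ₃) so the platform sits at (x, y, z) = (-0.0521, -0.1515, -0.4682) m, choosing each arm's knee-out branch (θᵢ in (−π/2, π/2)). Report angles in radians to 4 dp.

rotate P by −φ1: (-0.0521, -0.1515, -0.4682)
  A cos θ + B sin θ = C:  0.2621·cos θ + -0.4682·sin θ = -0.3136
  θ1 = atan2(B,A) + arccos(C/0.5366) = 1.1345
rotate P by −φ2: (-0.1052, 0.1209, -0.4682)
  A cos θ + B sin θ = C:  0.3152·cos θ + -0.4682·sin θ = -0.4064
  γ=atan2(-0.4682,0.3152)=-0.9783;  ψ=arccos(-0.7201)=2.3748;  θ2=γ+ψ≈1.3964
φ3=240.0° → target in arm frame (0.1573, 0.0306)
  e−x'=0.0527;  (l²−L²−(e−x')²−y'²−z²)/2L = 0.0528
  √(A²+B²)=0.4712;  θ3 = -1.4586+1.4585 ≈ -0.0001

θ₁ = 1.1345, θ₂ = 1.3964, θ₃ = -0.0001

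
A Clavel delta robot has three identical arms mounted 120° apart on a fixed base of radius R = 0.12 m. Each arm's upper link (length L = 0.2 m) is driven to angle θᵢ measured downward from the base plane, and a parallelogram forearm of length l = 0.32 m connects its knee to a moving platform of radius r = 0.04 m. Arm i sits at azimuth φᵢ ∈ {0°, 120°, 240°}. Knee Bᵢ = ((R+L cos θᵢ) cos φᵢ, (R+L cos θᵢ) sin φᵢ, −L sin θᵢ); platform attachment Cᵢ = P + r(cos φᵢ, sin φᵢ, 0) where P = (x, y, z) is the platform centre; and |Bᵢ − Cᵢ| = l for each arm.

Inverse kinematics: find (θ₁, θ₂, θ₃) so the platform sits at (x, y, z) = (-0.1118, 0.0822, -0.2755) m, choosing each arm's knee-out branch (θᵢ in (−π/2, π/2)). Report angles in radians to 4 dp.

θ₁ = 1.0469, θ₂ = -0.0001, θ₃ = 0.6978

arm 1 (φ=0.0°): x'=-0.1118, y'=0.0822
  e−x'=0.1918;  (l²−L²−(e−x')²−y'²−z²)/2L = -0.1426
  γ=atan2(-0.2755,0.1918)=-0.9626;  ψ=arccos(-0.4248)=2.0096;  θ1=γ+ψ≈1.0469
arm 2 (φ=120.0°): x'=0.1271, y'=0.0557
  e−x'=-0.0471;  (l²−L²−(e−x')²−y'²−z²)/2L = -0.0471
  γ=atan2(-0.2755,-0.0471)=-1.7401;  ψ=arccos(-0.1684)=1.7400;  θ2=γ+ψ≈-0.0001
φ3=240.0° → target in arm frame (-0.0153, -0.1379)
  e−x'=0.0953;  (l²−L²−(e−x')²−y'²−z²)/2L = -0.1040
  γ=atan2(-0.2755,0.0953)=-1.2378;  ψ=arccos(-0.3568)=1.9356;  θ3=γ+ψ≈0.6978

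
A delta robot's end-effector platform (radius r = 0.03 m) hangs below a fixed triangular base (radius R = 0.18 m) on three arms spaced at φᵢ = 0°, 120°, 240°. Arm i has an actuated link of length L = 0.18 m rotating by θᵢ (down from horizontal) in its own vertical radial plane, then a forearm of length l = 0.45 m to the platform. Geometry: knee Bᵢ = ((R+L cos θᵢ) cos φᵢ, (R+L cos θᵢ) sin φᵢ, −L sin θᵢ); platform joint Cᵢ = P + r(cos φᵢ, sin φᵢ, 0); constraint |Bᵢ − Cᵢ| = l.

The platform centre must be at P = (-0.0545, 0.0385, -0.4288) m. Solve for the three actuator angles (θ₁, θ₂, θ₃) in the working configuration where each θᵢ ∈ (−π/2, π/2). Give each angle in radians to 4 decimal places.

θ₁ = 0.7852, θ₂ = 0.3490, θ₃ = 0.6111

arm 1 (φ=0.0°): x'=-0.0545, y'=0.0385
  e−x'=0.2045;  (l²−L²−(e−x')²−y'²−z²)/2L = -0.1585
  θ1 = atan2(B,A) + arccos(C/0.4751) = 0.7852
rotate P by −φ2: (0.0606, 0.0279, -0.4288)
  A cos θ + B sin θ = C:  0.0894·cos θ + -0.4288·sin θ = -0.0626
  √(A²+B²)=0.4380;  θ2 = -1.3652+1.7143 ≈ 0.3490
rotate P by −φ3: (-0.0061, -0.0664, -0.4288)
  A=0.1561, B=-0.4288, C=(l²−L²−A²−y'²−z²)/(2L)=-0.1182
  θ3 = atan2(B,A) + arccos(C/0.4563) = 0.6111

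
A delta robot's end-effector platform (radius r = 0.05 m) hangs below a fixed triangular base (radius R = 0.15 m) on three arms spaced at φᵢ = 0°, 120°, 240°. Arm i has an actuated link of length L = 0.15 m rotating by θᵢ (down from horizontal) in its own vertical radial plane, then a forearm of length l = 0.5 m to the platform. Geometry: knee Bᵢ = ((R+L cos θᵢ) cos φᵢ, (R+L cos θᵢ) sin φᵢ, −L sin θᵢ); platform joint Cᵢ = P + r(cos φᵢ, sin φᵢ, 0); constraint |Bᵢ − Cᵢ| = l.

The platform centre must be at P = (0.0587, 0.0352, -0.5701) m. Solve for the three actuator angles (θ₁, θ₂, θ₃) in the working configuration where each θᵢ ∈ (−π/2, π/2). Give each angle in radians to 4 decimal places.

rotate P by −φ1: (0.0587, 0.0352, -0.5701)
  A=0.0413, B=-0.5701, C=(l²−L²−A²−y'²−z²)/(2L)=-0.3349
  √(A²+B²)=0.5716;  θ1 = -1.4985+2.1967 ≈ 0.6982
φ2=120.0° → target in arm frame (0.0011, -0.0684)
  A=0.0989, B=-0.5701, C=(l²−L²−A²−y'²−z²)/(2L)=-0.3732
  θ2 = atan2(B,A) + arccos(C/0.5786) = 0.8728
rotate P by −φ3: (-0.0598, 0.0332, -0.5701)
  A cos θ + B sin θ = C:  0.1598·cos θ + -0.5701·sin θ = -0.4139
  θ3 = atan2(B,A) + arccos(C/0.5921) = 1.0474

θ₁ = 0.6982, θ₂ = 0.8728, θ₃ = 1.0474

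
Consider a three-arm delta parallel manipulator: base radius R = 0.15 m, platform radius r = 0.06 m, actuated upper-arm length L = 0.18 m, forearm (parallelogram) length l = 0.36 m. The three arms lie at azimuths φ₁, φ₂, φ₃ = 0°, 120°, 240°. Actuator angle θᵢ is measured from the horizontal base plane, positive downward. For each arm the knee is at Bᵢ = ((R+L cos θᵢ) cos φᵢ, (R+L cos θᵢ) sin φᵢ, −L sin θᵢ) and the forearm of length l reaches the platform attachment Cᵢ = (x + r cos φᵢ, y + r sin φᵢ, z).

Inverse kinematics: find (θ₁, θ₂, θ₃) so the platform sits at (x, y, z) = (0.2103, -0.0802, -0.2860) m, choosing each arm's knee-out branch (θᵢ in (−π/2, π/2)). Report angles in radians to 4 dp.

θ₁ = -0.3489, θ₂ = 1.3089, θ₃ = 0.8726

rotate P by −φ1: (0.2103, -0.0802, -0.2860)
  A=-0.1203, B=-0.2860, C=(l²−L²−A²−y'²−z²)/(2L)=-0.0153
  γ=atan2(-0.2860,-0.1203)=-1.9690;  ψ=arccos(-0.0492)=1.6201;  θ1=γ+ψ≈-0.3489
rotate P by −φ2: (-0.1746, -0.1420, -0.2860)
  A cos θ + B sin θ = C:  0.2646·cos θ + -0.2860·sin θ = -0.2077
  √(A²+B²)=0.3896;  θ2 = -0.8242+2.1331 ≈ 1.3089
rotate P by −φ3: (-0.0357, 0.2222, -0.2860)
  e−x'=0.1257;  (l²−L²−(e−x')²−y'²−z²)/2L = -0.1383
  γ=atan2(-0.2860,0.1257)=-1.1567;  ψ=arccos(-0.4426)=2.0293;  θ3=γ+ψ≈0.8726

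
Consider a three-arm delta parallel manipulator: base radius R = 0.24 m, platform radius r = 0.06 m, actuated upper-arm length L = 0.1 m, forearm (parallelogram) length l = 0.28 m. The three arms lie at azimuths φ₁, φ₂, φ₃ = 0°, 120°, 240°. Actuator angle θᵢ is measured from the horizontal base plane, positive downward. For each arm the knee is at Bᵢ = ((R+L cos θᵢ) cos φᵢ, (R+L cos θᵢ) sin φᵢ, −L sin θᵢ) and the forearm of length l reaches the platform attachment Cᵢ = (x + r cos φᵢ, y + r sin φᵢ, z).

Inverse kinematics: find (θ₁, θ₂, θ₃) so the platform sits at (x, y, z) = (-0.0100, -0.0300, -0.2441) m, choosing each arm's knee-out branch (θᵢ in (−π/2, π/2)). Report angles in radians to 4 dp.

arm 1 (φ=0.0°): x'=-0.0100, y'=-0.0300
  A cos θ + B sin θ = C:  0.1900·cos θ + -0.2441·sin θ = -0.1409
  θ1 = atan2(B,A) + arccos(C/0.3093) = 1.1344
rotate P by −φ2: (-0.0210, 0.0237, -0.2441)
  e−x'=0.2010;  (l²−L²−(e−x')²−y'²−z²)/2L = -0.1607
  γ=atan2(-0.2441,0.2010)=-0.8820;  ψ=arccos(-0.5082)=2.1039;  θ2=γ+ψ≈1.2219
φ3=240.0° → target in arm frame (0.0310, 0.0063)
  e−x'=0.1490;  (l²−L²−(e−x')²−y'²−z²)/2L = -0.0672
  √(A²+B²)=0.2860;  θ3 = -1.0227+1.8078 ≈ 0.7851

θ₁ = 1.1344, θ₂ = 1.2219, θ₃ = 0.7851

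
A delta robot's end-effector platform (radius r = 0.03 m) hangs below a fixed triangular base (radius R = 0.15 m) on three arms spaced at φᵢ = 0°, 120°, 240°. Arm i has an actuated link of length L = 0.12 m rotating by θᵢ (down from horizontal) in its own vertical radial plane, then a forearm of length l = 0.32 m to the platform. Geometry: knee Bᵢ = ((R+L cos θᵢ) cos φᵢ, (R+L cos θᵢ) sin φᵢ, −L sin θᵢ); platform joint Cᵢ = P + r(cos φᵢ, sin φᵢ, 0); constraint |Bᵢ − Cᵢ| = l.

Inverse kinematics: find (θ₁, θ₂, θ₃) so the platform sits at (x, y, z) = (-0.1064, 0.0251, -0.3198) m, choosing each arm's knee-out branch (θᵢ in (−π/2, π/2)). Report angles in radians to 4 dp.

θ₁ = 1.3964, θ₂ = 0.4364, θ₃ = 0.6983

arm 1 (φ=0.0°): x'=-0.1064, y'=0.0251
  A=0.2264, B=-0.3198, C=(l²−L²−A²−y'²−z²)/(2L)=-0.2757
  θ1 = atan2(B,A) + arccos(C/0.3918) = 1.3964
φ2=120.0° → target in arm frame (0.0749, 0.0796)
  e−x'=0.0451;  (l²−L²−(e−x')²−y'²−z²)/2L = -0.0943
  γ=atan2(-0.3198,0.0451)=-1.4308;  ψ=arccos(-0.2921)=1.8672;  θ2=γ+ψ≈0.4364
arm 3 (φ=240.0°): x'=0.0315, y'=-0.1047
  A cos θ + B sin θ = C:  0.0885·cos θ + -0.3198·sin θ = -0.1378
  θ3 = atan2(B,A) + arccos(C/0.3318) = 0.6983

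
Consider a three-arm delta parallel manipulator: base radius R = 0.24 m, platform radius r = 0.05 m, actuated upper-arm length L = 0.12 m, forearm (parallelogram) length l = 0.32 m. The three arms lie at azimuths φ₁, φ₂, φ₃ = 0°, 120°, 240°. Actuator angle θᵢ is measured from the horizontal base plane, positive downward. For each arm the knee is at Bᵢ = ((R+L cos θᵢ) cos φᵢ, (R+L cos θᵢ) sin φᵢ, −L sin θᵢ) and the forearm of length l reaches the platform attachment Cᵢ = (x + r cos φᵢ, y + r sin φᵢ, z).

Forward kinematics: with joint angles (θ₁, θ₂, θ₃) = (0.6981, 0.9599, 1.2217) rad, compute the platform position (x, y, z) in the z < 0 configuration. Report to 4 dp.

(0.0379, 0.0233, -0.2829)

arm 1 at φ=0.0°: e+L cos θ1 = 0.2819;  S1 = (0.2819, 0.0000, -0.0771)
φ2=120.0°: virtual centre (-0.1294, 0.2242, -0.0983), radius l
S3 = (0.2310·cos240.0°, 0.2310·sin240.0°, -0.1128) = (-0.1155, -0.2001, -0.1128)
eliminate P² terms by subtracting sphere 1 from 2 and 3
plane₁₂: -0.8227x+0.4483y+-0.0423z = -0.0088
Cramer: x(z) = 0.0178-0.0713z;  y(z) = 0.0130-0.0364z
sphere 1 gives Az²+Bz+C=0 with A=1.0064, B=0.1910, C=-0.0265;  B²−4AC=0.1432;  roots -0.2829, 0.0931;  negative root z = -0.2829
x = 0.0379, y = 0.0233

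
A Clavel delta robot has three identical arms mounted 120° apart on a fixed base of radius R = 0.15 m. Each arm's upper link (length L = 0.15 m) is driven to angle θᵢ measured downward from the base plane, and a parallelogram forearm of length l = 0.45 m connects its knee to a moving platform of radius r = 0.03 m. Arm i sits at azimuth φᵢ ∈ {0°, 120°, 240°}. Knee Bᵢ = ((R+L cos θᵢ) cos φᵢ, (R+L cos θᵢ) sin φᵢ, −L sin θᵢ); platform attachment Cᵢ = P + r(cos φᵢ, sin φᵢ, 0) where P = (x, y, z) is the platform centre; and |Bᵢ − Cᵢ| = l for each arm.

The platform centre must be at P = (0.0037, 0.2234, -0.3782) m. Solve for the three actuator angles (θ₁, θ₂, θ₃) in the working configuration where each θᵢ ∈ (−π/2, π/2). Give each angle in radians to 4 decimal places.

θ₁ = 0.5232, θ₂ = -0.3492, θ₃ = 1.2215

φ1=0.0° → target in arm frame (0.0037, 0.2234)
  A cos θ + B sin θ = C:  0.1163·cos θ + -0.3782·sin θ = -0.0882
  θ1 = atan2(B,A) + arccos(C/0.3957) = 0.5232
φ2=120.0° → target in arm frame (0.1916, -0.1149)
  A=-0.0716, B=-0.3782, C=(l²−L²−A²−y'²−z²)/(2L)=0.0621
  √(A²+B²)=0.3849;  θ2 = -1.7580+1.4087 ≈ -0.3492
φ3=240.0° → target in arm frame (-0.1953, -0.1085)
  e−x'=0.3153;  (l²−L²−(e−x')²−y'²−z²)/2L = -0.2474
  γ=atan2(-0.3782,0.3153)=-0.8758;  ψ=arccos(-0.5025)=2.0973;  θ3=γ+ψ≈1.2215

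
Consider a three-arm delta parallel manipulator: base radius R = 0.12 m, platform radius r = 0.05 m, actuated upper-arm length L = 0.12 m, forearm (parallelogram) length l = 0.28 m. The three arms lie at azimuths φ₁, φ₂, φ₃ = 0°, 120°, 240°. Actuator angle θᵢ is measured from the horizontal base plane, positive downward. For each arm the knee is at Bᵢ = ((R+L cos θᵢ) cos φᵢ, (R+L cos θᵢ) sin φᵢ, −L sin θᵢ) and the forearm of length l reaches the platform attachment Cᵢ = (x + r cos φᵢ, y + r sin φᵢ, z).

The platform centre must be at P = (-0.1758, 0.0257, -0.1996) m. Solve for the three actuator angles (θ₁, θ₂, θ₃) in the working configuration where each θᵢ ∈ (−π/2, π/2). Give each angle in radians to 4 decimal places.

θ₁ = 1.3961, θ₂ = -0.2623, θ₃ = 0.0869

arm 1 (φ=0.0°): x'=-0.1758, y'=0.0257
  A cos θ + B sin θ = C:  0.2458·cos θ + -0.1996·sin θ = -0.1538
  θ1 = atan2(B,A) + arccos(C/0.3166) = 1.3961
φ2=120.0° → target in arm frame (0.1102, 0.1394)
  A cos θ + B sin θ = C:  -0.0402·cos θ + -0.1996·sin θ = 0.0130
  γ=atan2(-0.1996,-0.0402)=-1.7693;  ψ=arccos(0.0638)=1.5070;  θ2=γ+ψ≈-0.2623
arm 3 (φ=240.0°): x'=0.0656, y'=-0.1651
  A cos θ + B sin θ = C:  0.0044·cos θ + -0.1996·sin θ = -0.0130
  √(A²+B²)=0.1996;  θ3 = -1.5490+1.6359 ≈ 0.0869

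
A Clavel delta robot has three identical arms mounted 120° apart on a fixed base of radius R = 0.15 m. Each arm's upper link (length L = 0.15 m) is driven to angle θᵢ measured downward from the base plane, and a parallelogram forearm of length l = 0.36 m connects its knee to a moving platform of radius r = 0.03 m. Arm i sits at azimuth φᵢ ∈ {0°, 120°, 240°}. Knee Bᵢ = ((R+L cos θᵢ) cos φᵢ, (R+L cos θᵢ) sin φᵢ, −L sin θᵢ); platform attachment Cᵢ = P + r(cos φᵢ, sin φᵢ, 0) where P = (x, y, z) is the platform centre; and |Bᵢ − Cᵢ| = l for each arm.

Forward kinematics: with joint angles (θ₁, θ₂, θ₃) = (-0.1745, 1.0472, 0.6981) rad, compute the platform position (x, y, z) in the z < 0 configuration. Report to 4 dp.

S1 = (0.2677·cos0.0°, 0.2677·sin0.0°, 0.0260) = (0.2677, 0.0000, 0.0260)
arm 2 at φ=120.0°: e+L cos θ2 = 0.1950;  S2 = (-0.0975, 0.1689, -0.1299)
S3 = (0.2349·cos240.0°, 0.2349·sin240.0°, -0.0964) = (-0.1175, -0.2034, -0.0964)
|S₂|²−|S₁|² = -0.0175;  |S₃|²−|S₁|² = -0.0079
linear system: -0.7304x+0.3377y = -0.0175−-0.3119z; -0.7704x+-0.4069y = -0.0079−-0.2449z
Cramer: x(z) = 0.0175-0.3761z;  y(z) = -0.0138+0.1101z
quadratic in z: (1.1536)z²+(0.1331)z+(-0.0661)=0, √Δ=0.5682 → z ∈ {-0.3040, 0.1886}; z = -0.3040 (taking z<0)
x = 0.1318, y = -0.0473

(0.1318, -0.0473, -0.3040)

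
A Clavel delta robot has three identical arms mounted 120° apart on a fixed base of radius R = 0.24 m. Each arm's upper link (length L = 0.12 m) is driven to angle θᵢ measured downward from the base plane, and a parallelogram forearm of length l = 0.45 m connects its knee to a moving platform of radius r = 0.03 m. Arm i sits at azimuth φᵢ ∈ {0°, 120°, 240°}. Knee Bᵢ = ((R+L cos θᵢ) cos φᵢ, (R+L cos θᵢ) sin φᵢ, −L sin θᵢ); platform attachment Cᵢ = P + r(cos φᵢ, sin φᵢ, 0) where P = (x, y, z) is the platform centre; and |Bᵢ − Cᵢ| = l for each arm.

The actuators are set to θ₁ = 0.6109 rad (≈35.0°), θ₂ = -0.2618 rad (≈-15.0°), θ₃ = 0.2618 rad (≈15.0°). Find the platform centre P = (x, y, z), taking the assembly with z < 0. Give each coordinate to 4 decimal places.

φ1=0.0°: virtual centre (0.3083, 0.0000, -0.0688), radius l
centre 2 = (0.3259·cos120.0°, 0.3259·sin120.0°, 0.0311) = (-0.1630, 0.2822, 0.0311)
φ3=240.0°: virtual centre (-0.1630, -0.2822, -0.0311), radius l
|centre ₂|²−|centre ₁|² = 0.0074;  |centre ₃|²−|centre ₁|² = 0.0074
[-0.9425 0.5645 0.1998]·P = 0.0074;  [-0.9425 -0.5645 0.0755]·P = 0.0074
Cramer: x(z) = -0.0078+0.1461z;  y(z) = 0.0000-0.1100z
into |P−centre ₁|² = l²: 1.0334z² + 0.0453z + -0.0978 = 0;  Δ = 0.4064;  z = -0.3304 or 0.2865 → z<0 root = -0.3304
x = -0.0561, y = 0.0364

(-0.0561, 0.0364, -0.3304)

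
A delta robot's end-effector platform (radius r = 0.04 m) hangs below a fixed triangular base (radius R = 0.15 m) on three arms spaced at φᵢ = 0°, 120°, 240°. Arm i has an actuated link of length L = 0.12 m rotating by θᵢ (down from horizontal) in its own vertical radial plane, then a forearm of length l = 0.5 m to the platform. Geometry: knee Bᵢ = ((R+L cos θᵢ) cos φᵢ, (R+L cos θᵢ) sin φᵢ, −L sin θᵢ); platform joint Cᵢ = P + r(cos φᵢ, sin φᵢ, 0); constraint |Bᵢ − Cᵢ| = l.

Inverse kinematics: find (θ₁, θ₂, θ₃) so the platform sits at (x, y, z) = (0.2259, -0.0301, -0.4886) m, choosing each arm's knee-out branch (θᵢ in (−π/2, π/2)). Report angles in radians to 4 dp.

θ₁ = -0.0874, θ₂ = 1.3084, θ₃ = 1.1342

arm 1 (φ=0.0°): x'=0.2259, y'=-0.0301
  A=-0.1159, B=-0.4886, C=(l²−L²−A²−y'²−z²)/(2L)=-0.0728
  √(A²+B²)=0.5022;  θ1 = -1.8037+1.7163 ≈ -0.0874
φ2=120.0° → target in arm frame (-0.1390, -0.1806)
  A cos θ + B sin θ = C:  0.2490·cos θ + -0.4886·sin θ = -0.4073
  γ=atan2(-0.4886,0.2490)=-1.0995;  ψ=arccos(-0.7427)=2.4079;  θ2=γ+ψ≈1.3084
rotate P by −φ3: (-0.0869, 0.2107, -0.4886)
  A cos θ + B sin θ = C:  0.1969·cos θ + -0.4886·sin θ = -0.3595
  √(A²+B²)=0.5268;  θ3 = -1.1877+2.3219 ≈ 1.1342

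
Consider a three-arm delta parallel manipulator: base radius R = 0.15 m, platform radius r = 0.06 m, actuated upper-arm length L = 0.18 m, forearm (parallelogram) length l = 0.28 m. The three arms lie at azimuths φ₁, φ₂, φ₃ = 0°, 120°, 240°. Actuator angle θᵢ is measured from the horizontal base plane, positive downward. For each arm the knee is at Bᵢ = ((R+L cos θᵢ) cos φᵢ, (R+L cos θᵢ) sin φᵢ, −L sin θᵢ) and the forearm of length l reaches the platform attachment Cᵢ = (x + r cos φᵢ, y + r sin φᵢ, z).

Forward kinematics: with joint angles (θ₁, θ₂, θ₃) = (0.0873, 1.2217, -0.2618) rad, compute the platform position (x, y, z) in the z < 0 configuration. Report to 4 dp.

φ1=0.0°: virtual centre (0.2693, 0.0000, -0.0157), radius l
φ2=120.0°: virtual centre (-0.0758, 0.1313, -0.1691), radius l
arm 3 at φ=240.0°: ρ3 = 0.2639;  O3 = (-0.1319, -0.2285, 0.0466)
subtract pairs → two planes through P
plane₁₂: -0.6902x+0.2625y+-0.3069z = -0.0212
det = 0.5261;  x = 0.0189+-0.2044z,  y = -0.0310+0.6315z
sphere 1 gives Az²+Bz+C=0 with A=1.4406, B=0.0946, C=-0.0145;  B²−4AC=0.0924;  roots -0.1383, 0.0727;  negative root z = -0.1383
x = 0.0472, y = -0.1184

(0.0472, -0.1184, -0.1383)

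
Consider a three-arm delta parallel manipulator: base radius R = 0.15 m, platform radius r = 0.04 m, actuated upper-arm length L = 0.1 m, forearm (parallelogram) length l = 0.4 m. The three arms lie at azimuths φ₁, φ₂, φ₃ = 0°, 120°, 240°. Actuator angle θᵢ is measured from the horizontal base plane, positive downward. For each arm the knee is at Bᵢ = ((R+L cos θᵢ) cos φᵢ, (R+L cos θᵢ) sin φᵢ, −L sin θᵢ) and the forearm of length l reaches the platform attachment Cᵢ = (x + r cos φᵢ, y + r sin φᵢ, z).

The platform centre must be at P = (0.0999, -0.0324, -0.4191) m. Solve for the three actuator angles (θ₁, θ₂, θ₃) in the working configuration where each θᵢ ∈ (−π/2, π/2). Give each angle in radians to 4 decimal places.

θ₁ = 0.3494, θ₂ = 1.2222, θ₃ = 0.9608

rotate P by −φ1: (0.0999, -0.0324, -0.4191)
  A=0.0101, B=-0.4191, C=(l²−L²−A²−y'²−z²)/(2L)=-0.1340
  √(A²+B²)=0.4192;  θ1 = -1.5467+1.8961 ≈ 0.3494
arm 2 (φ=120.0°): x'=-0.0780, y'=-0.0703
  A cos θ + B sin θ = C:  0.1880·cos θ + -0.4191·sin θ = -0.3297
  θ2 = atan2(B,A) + arccos(C/0.4593) = 1.2222
arm 3 (φ=240.0°): x'=-0.0219, y'=0.1027
  e−x'=0.1319;  (l²−L²−(e−x')²−y'²−z²)/2L = -0.2680
  √(A²+B²)=0.4394;  θ3 = -1.2659+2.2267 ≈ 0.9608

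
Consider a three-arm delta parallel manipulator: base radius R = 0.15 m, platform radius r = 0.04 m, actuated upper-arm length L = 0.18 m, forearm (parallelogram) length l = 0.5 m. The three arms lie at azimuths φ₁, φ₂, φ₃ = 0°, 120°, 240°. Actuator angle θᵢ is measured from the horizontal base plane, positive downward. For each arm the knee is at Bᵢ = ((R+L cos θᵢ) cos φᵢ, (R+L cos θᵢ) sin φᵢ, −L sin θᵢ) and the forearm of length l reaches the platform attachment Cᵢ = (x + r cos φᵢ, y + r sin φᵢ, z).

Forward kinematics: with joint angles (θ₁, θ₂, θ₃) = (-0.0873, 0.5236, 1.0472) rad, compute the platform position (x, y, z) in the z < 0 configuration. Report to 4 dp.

φ1=0.0°: virtual centre (0.2893, 0.0000, 0.0157), radius l
S2 = (0.2659·cos120.0°, 0.2659·sin120.0°, -0.0900) = (-0.1329, 0.2303, -0.0900)
arm 3 at φ=240.0°: e+L cos θ3 = 0.2000;  S3 = (-0.1000, -0.1732, -0.1559)
subtract pairs → two planes through P
[-0.8445 0.4605 -0.2114]·P = -0.0052;  [-0.7786 -0.3464 -0.3432]·P = -0.0196
Cramer: x(z) = 0.0166-0.3552z;  y(z) = 0.0193-0.1923z
into |P−S₁|² = l²: 1.1631z² + 0.1549z + -0.1750 = 0;  Δ = 0.8383;  z = -0.4602 or 0.3270 → z<0 root = -0.4602
x = 0.1801, y = 0.1078

(0.1801, 0.1078, -0.4602)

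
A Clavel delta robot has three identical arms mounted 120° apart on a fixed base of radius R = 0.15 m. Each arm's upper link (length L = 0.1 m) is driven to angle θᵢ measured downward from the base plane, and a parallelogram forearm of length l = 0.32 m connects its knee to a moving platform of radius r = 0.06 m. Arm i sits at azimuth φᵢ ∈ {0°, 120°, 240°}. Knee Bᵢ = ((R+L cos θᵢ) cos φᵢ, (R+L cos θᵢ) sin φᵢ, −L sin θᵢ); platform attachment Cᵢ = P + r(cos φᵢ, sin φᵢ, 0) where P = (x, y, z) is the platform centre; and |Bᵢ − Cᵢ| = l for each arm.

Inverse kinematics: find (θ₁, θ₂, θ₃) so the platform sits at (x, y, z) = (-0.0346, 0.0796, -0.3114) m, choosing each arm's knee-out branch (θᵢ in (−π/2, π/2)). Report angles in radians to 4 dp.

θ₁ = 0.7856, θ₂ = 0.0873, θ₃ = 0.8726

rotate P by −φ1: (-0.0346, 0.0796, -0.3114)
  A=0.1246, B=-0.3114, C=(l²−L²−A²−y'²−z²)/(2L)=-0.1322
  θ1 = atan2(B,A) + arccos(C/0.3354) = 0.7856
arm 2 (φ=120.0°): x'=0.0862, y'=-0.0098
  A cos θ + B sin θ = C:  0.0038·cos θ + -0.3114·sin θ = -0.0234
  γ=atan2(-0.3114,0.0038)=-1.5587;  ψ=arccos(-0.0752)=1.6460;  θ2=γ+ψ≈0.0873
arm 3 (φ=240.0°): x'=-0.0516, y'=-0.0698
  e−x'=0.1416;  (l²−L²−(e−x')²−y'²−z²)/2L = -0.1475
  γ=atan2(-0.3114,0.1416)=-1.1439;  ψ=arccos(-0.4311)=2.0165;  θ3=γ+ψ≈0.8726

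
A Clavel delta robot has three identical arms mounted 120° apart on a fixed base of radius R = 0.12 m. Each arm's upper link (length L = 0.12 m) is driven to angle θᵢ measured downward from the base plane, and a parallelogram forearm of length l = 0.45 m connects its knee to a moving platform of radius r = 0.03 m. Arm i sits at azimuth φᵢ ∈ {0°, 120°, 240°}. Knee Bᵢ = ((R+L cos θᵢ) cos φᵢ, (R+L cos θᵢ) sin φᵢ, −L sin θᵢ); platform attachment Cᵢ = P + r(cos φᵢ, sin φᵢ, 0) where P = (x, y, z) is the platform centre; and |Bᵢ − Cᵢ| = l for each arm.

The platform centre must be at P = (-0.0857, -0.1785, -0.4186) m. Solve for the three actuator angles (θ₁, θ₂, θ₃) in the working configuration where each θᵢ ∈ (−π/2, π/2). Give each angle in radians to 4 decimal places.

θ₁ = 0.8727, θ₂ = 0.9601, θ₃ = -0.2619

rotate P by −φ1: (-0.0857, -0.1785, -0.4186)
  A cos θ + B sin θ = C:  0.1757·cos θ + -0.4186·sin θ = -0.2077
  γ=atan2(-0.4186,0.1757)=-1.1734;  ψ=arccos(-0.4576)=2.0461;  θ1=γ+ψ≈0.8727
φ2=120.0° → target in arm frame (-0.1117, 0.1635)
  A=0.2017, B=-0.4186, C=(l²−L²−A²−y'²−z²)/(2L)=-0.2273
  θ2 = atan2(B,A) + arccos(C/0.4647) = 0.9601
rotate P by −φ3: (0.1974, 0.0150, -0.4186)
  A=-0.1074, B=-0.4186, C=(l²−L²−A²−y'²−z²)/(2L)=0.0046
  θ3 = atan2(B,A) + arccos(C/0.4322) = -0.2619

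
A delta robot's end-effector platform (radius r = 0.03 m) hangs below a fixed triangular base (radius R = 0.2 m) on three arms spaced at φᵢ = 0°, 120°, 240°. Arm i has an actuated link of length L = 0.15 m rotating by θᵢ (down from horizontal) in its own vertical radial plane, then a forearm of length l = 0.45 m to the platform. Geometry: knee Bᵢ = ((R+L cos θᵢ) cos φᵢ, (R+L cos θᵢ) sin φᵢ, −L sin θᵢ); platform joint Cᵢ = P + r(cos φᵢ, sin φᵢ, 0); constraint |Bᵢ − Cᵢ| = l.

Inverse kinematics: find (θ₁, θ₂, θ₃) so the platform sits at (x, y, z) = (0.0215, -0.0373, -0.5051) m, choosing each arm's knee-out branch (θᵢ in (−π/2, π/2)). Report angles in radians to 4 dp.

φ1=0.0° → target in arm frame (0.0215, -0.0373)
  A=0.1485, B=-0.5051, C=(l²−L²−A²−y'²−z²)/(2L)=-0.3286
  γ=atan2(-0.5051,0.1485)=-1.2849;  ψ=arccos(-0.6241)=2.2448;  θ1=γ+ψ≈0.9599
rotate P by −φ2: (-0.0431, 0.0000, -0.5051)
  A cos θ + B sin θ = C:  0.2131·cos θ + -0.5051·sin θ = -0.4017
  √(A²+B²)=0.5482;  θ2 = -1.1716+2.3932 ≈ 1.2216
φ3=240.0° → target in arm frame (0.0216, 0.0373)
  A=0.1484, B=-0.5051, C=(l²−L²−A²−y'²−z²)/(2L)=-0.3285
  γ=atan2(-0.5051,0.1484)=-1.2849;  ψ=arccos(-0.6240)=2.2446;  θ3=γ+ψ≈0.9597

θ₁ = 0.9599, θ₂ = 1.2216, θ₃ = 0.9597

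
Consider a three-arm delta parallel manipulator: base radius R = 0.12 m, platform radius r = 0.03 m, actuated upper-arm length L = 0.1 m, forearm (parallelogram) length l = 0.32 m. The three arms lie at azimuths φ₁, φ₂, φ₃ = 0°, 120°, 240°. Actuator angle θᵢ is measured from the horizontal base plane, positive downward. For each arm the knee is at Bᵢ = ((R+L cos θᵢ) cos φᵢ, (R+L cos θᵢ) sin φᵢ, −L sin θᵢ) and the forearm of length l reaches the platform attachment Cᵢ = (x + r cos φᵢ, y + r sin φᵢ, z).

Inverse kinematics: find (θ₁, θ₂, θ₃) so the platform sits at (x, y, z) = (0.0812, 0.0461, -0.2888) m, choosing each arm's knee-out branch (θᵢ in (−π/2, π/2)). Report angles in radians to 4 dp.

θ₁ = -0.0873, θ₂ = 0.4359, θ₃ = 0.8726

φ1=0.0° → target in arm frame (0.0812, 0.0461)
  A cos θ + B sin θ = C:  0.0088·cos θ + -0.2888·sin θ = 0.0340
  γ=atan2(-0.2888,0.0088)=-1.5403;  ψ=arccos(0.1175)=1.4530;  θ1=γ+ψ≈-0.0873
rotate P by −φ2: (-0.0007, -0.0934, -0.2888)
  A=0.0907, B=-0.2888, C=(l²−L²−A²−y'²−z²)/(2L)=-0.0397
  √(A²+B²)=0.3027;  θ2 = -1.2666+1.7024 ≈ 0.4359
arm 3 (φ=240.0°): x'=-0.0805, y'=0.0473
  e−x'=0.1705;  (l²−L²−(e−x')²−y'²−z²)/2L = -0.1116
  γ=atan2(-0.2888,0.1705)=-1.0374;  ψ=arccos(-0.3327)=1.9100;  θ3=γ+ψ≈0.8726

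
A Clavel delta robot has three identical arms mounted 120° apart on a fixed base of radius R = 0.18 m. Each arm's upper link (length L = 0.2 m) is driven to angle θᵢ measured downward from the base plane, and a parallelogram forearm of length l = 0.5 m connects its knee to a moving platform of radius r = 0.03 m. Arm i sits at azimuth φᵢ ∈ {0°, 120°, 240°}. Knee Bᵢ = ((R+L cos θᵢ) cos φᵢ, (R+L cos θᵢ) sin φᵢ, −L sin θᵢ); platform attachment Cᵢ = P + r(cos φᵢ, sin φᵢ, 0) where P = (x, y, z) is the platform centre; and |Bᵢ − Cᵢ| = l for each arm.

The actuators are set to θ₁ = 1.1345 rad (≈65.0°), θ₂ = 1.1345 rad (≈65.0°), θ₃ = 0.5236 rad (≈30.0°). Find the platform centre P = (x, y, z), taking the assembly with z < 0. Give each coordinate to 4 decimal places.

φ1=0.0°: virtual centre (0.2345, 0.0000, -0.1813), radius l
O2 = (0.2345·cos120.0°, 0.2345·sin120.0°, -0.1813) = (-0.1173, 0.2031, -0.1813)
arm 3 at φ=240.0°: e+L cos θ3 = 0.3232;  O3 = (-0.1616, -0.2799, -0.1000)
subtract pairs → two planes through P
plane₁₂: -0.7036x+0.4062y+0.0000z = 0.0000
Cramer: x(z) = -0.0151+0.0922z;  y(z) = -0.0262+0.1598z
sphere 1 gives Az²+Bz+C=0 with A=1.0340, B=0.3081, C=-0.1541;  B²−4AC=0.7325;  roots -0.5628, 0.2649;  negative root z = -0.5628
x = -0.0670, y = -0.1161

(-0.0670, -0.1161, -0.5628)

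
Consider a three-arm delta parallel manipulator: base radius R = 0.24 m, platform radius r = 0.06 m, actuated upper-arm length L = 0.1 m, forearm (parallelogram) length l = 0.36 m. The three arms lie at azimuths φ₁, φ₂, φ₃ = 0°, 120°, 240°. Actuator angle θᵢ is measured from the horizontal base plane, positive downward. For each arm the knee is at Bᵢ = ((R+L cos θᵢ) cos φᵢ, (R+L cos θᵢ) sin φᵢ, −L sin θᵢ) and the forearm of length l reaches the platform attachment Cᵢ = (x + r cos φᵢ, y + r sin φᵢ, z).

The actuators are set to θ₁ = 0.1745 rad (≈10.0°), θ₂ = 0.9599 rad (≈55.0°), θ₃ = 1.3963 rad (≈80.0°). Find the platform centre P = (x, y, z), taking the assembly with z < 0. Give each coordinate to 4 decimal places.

(0.0907, 0.0381, -0.3221)

centre 1 = (0.2785·cos0.0°, 0.2785·sin0.0°, -0.0174) = (0.2785, 0.0000, -0.0174)
φ2=120.0°: virtual centre (-0.1187, 0.2056, -0.0819), radius l
φ3=240.0°: virtual centre (-0.0987, -0.1709, -0.0985), radius l
subtract pairs → two planes through P
plane₁₂: -0.7943x+0.4111y+-0.1291z = -0.0148
det = 0.5816;  x = 0.0293+-0.1905z,  y = 0.0207+-0.0541z
sphere 1 gives Az²+Bz+C=0 with A=1.0392, B=0.1274, C=-0.0668;  B²−4AC=0.2939;  roots -0.3221, 0.1995;  negative root z = -0.3221
x = 0.0907, y = 0.0381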